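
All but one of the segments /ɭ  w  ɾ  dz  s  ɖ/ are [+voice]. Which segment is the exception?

/w, ɭ, dz, ɖ, ɾ/ are all [+voice]; /s/ (voiceless alveolar fricative) is [-voice].

s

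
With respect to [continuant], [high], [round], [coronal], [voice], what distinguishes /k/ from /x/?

/k/ (voiceless velar stop) and /x/ (voiceless velar fricative) agree on [+high], [−round], [−coronal], [−voice]. They differ on [continuant] (/k/ [−], /x/ [+]).

[continuant]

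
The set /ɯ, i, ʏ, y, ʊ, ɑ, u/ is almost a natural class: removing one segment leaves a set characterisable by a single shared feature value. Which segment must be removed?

[high] (equivalently [low]) groups all but one: /y, i, ʊ, u, ʏ, ɯ/ share [+high] while /ɑ/ (low back unrounded vowel) alone is [−high]. Removing any other segment would not leave a single-feature class that excludes it.

ɑ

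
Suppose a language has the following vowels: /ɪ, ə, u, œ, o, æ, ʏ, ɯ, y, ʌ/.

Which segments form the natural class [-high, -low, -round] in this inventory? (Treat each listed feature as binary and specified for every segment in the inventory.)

ə, ʌ

Among the inventory, the [-high] segments are /ə, œ, o, æ, ʌ/.
Within that set, [-low] gives /ə, œ, o, ʌ/.
Then [-round] leaves /ə, ʌ/.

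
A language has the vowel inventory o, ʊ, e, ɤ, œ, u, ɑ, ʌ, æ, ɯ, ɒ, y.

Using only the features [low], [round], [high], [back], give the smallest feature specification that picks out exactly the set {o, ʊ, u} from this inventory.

[−low, +back, +round]

The class [−low], [+back], [+round] has exactly /o, ʊ, u/ as its extension in this inventory. No smaller conjunction from the listed features achieves this: [+back, +round] alone would also admit /ɒ/; [−low, +round] alone would also admit /œ, y/; [−low, +back] alone would also admit /ɤ, ʌ, ɯ/; and checking the remaining two-feature bundles turns up none with this extension.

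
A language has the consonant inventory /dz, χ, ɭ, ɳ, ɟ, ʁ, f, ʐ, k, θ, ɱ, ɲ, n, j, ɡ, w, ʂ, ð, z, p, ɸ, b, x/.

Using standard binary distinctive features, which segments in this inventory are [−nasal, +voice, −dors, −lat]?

Checking each segment against [−nasal], [+voice], [−dorsal], [−lateral]: /dz/ (voiced alveolar affricate), /ʐ/ (voiced retroflex fricative), /ð/ (voiced dental fricative), /z/ (voiced alveolar fricative), /b/ (voiced bilabial stop) satisfy every feature; every other segment in the inventory fails at least one.

dz, ʐ, ð, z, b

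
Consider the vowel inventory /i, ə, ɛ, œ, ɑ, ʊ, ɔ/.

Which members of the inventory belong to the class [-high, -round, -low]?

ə, ɛ

Checking each segment against [-high], [-round], [-low]: /ə/ (mid central vowel (schwa)), /ɛ/ (mid front unrounded lax vowel) satisfy every feature; every other segment in the inventory fails at least one.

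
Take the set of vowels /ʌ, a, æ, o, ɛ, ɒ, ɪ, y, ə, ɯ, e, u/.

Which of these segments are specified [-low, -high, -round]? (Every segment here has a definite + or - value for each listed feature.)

The [-low] segments are /ʌ, o, ɛ, ɪ, y, ə, ɯ, e, u/.
Of those, [-high] gives /ʌ, o, ɛ, ə, e/.
Then [-round] leaves /ʌ, ɛ, ə, e/.

ʌ, ɛ, ə, e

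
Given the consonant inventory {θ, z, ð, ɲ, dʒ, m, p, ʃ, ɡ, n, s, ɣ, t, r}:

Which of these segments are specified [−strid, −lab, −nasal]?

θ, ð, ɡ, ɣ, t, r

Checking each segment against [−strident], [−labial], [−nasal]: /θ/ (voiceless dental fricative), /ð/ (voiced dental fricative), /ɡ/ (voiced velar stop), /ɣ/ (voiced velar fricative), /t/ (voiceless alveolar stop), /r/ (alveolar trill) satisfy every feature; every other segment in the inventory fails at least one.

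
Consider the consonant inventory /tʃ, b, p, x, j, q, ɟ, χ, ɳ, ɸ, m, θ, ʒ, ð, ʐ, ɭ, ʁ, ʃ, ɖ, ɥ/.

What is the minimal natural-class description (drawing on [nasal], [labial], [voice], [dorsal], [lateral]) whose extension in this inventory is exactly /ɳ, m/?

/ɳ, m/ are exactly the [+nasal] segments in the inventory, so a single feature suffices.

[+nasal]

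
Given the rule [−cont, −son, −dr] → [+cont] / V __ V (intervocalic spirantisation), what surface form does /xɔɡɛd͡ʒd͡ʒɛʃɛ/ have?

[xɔɣɛd͡ʒd͡ʒɛʃɛ]

Only /ɡ/ occurs between two vowels (/ɔ/ __ /ɛ/) and matches the structural description. It is a voiced velar stop, so [−cont, −son, −dr] holds; changing it to [+continuant] with all other features held fixed yields /ɣ/ (voiced velar fricative). No other segment meets both the structural description and the environment, so the output is [xɔɣɛd͡ʒd͡ʒɛʃɛ].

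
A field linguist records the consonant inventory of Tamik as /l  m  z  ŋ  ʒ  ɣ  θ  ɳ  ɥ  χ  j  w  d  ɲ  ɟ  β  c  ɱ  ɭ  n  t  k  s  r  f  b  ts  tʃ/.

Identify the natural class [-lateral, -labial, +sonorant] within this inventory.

ŋ, ɳ, j, ɲ, n, r

Eliminate segments failing any feature: /l, ɭ/ are [+lateral]; /m, ɥ, w, β, ɱ, f, b/ are [+labial]; /z, ʒ, ɣ, θ, χ, d, ɟ, c, t, k, s, ts, tʃ/ are [-sonorant]. The remaining /ŋ, ɳ, j, ɲ, n, r/ satisfy [-lateral], [-labial], [+sonorant].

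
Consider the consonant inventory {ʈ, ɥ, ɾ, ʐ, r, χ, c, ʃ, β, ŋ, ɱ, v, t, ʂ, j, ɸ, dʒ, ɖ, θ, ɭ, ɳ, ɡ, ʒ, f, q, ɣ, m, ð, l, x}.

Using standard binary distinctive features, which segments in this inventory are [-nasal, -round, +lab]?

Among the inventory, the [-nasal] segments are /ʈ, ɥ, ɾ, ʐ, r, χ, c, ʃ, β, v, t, ʂ, j, ɸ, dʒ, ɖ, θ, ɭ, ɡ, ʒ, f, q, ɣ, ð, l, x/.
Then [-round] gives /ʈ, ɾ, ʐ, r, χ, c, ʃ, β, v, t, ʂ, j, ɸ, dʒ, ɖ, θ, ɭ, ɡ, ʒ, f, q, ɣ, ð, l, x/.
Of those, [+labial] leaves /β, v, ɸ, f/.

β, v, ɸ, f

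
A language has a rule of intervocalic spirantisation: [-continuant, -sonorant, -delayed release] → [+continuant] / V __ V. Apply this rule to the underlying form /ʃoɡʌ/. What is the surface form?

/ɡ/ satisfies [-continuant, -sonorant, -delayed release] and sits in V __ V. The [+continuant] counterpart of the voiced velar stop is /ɣ/. Other segments in /ʃoɡʌ/ either fail the structural description or are not in the environment, so the surface form is [ʃoɣʌ].

[ʃoɣʌ]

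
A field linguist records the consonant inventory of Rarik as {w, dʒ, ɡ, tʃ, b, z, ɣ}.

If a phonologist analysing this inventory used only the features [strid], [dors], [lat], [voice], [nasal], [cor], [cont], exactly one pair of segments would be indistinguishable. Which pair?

w, ɣ

Both /w/ and /ɣ/ are [−strident], [+dorsal], [−lateral], [+voice], [−nasal], [−coronal], [+continuant]. Since the list omits [sonorant], [labial] and [round] — which do distinguish the labial-velar glide from the voiced velar fricative — this pair collapses; all other pairs remain distinct.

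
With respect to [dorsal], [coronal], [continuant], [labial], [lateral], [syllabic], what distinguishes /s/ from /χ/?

[coronal], [dorsal]

/s/ (voiceless alveolar fricative) and /χ/ (voiceless uvular fricative) agree on [+continuant], [−labial], [−lateral], [−syllabic]. They differ on [coronal] (/s/ [+], /χ/ [−]), [dorsal] (/s/ [−], /χ/ [+]).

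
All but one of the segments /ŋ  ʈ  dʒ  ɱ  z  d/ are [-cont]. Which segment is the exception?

z

/d, dʒ, ʈ, ɱ, ŋ/ are all [-continuant]; /z/ (voiced alveolar fricative) is [+continuant].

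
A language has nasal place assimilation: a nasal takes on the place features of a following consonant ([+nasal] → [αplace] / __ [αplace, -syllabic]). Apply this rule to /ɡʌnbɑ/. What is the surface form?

The only nasal preceding a consonant is /n/ before /b/. /b/ is [+labial], so /n/ → /m/, giving [ɡʌmbɑ].

[ɡʌmbɑ]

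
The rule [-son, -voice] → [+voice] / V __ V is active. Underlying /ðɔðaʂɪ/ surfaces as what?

Only /ʂ/ occurs between two vowels (/a/ __ /ɪ/) and matches the structural description. It is a voiceless retroflex fricative, so [-son, -voice] holds; changing it to [+voice] with all other features held fixed yields /ʐ/ (voiced retroflex fricative). No other segment meets both the structural description and the environment, so the output is [ðɔðaʐɪ].

[ðɔðaʐɪ]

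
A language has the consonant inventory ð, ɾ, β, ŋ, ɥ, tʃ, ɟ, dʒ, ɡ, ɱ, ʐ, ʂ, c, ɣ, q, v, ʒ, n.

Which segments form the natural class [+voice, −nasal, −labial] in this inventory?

Checking each segment against [+voice], [−nasal], [−labial]: /ð/ (voiced dental fricative), /ɾ/ (alveolar tap), /ɟ/ (voiced palatal stop), /dʒ/ (voiced postalveolar affricate), /ɡ/ (voiced velar stop), /ʐ/ (voiced retroflex fricative), among others, satisfy every feature; every other segment in the inventory fails at least one.

ð, ɾ, ɟ, dʒ, ɡ, ʐ, ɣ, ʒ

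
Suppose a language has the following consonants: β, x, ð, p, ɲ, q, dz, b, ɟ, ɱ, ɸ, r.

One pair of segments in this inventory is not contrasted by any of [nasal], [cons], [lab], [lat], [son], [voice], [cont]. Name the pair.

Both /ɟ/ and /dz/ are [−nasal], [+consonantal], [−labial], [−lateral], [−sonorant], [+voice], [−continuant]. Since the list omits [strident], [delayed release] and [dorsal] — which do distinguish the voiced palatal stop from the voiced alveolar affricate — this pair collapses; all other pairs remain distinct.

ɟ, dz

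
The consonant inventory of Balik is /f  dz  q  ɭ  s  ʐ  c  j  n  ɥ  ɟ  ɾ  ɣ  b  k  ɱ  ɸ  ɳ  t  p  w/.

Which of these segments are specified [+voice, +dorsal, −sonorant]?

ɟ, ɣ

Eliminate segments failing any feature: /f, q, s, c, k, ɸ, t, p/ are [−voice]; /dz, ɭ, ʐ, n, ɾ, b, ɱ, ɳ/ are [−dorsal]; /j, ɥ, w/ are [+sonorant]. The remaining /ɟ, ɣ/ satisfy [+voice], [+dorsal], [−sonorant].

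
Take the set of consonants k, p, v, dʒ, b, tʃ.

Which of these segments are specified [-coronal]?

The feature [coronal] marks segments articulated with the tongue front (tip or blade). In this inventory /k, p, v, b/ lack that property, so they are [-coronal]; /dʒ, tʃ/ are [+coronal].

k, p, v, b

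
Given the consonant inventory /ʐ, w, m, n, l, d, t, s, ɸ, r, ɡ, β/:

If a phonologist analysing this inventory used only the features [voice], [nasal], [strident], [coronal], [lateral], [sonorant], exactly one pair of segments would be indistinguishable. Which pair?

ɡ, β

Both /ɡ/ and /β/ are [+voice], [−nasal], [−strident], [−coronal], [−lateral], [−sonorant]. Since the list omits [continuant], [labial] and [dorsal] — which do distinguish the voiced velar stop from the voiced bilabial fricative — this pair collapses; all other pairs remain distinct.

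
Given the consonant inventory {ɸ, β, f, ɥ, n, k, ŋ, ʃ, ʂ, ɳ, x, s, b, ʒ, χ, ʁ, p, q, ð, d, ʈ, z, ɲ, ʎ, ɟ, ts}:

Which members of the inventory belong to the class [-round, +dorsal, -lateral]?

Among the inventory, the [-round] segments are /ɸ, β, f, n, k, ŋ, ʃ, ʂ, ɳ, x, s, b, ʒ, χ, ʁ, p, q, ð, d, ʈ, z, ɲ, ʎ, ɟ, ts/.
Of those, [+dorsal] gives /k, ŋ, x, χ, ʁ, q, ɲ, ʎ, ɟ/.
Among these, [-lateral] leaves /k, ŋ, x, χ, ʁ, q, ɲ, ɟ/.

k, ŋ, x, χ, ʁ, q, ɲ, ɟ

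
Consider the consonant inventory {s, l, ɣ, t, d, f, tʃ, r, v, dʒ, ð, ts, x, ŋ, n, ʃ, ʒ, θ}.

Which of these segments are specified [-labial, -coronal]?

Eliminate segments failing any feature: /s, l, t, d, tʃ, r, dʒ, ð, ts, n, ʃ, ʒ, θ/ are [+coronal]; /f, v/ are [+labial]. The remaining /ɣ, x, ŋ/ satisfy [-labial], [-coronal].

ɣ, x, ŋ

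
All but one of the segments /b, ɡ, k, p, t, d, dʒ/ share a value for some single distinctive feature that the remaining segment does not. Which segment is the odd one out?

/b, p, t, ɡ, d, k/ are all [−delayed release], but /dʒ/ (voiced postalveolar affricate) is [+delayed release]. No other single segment can be removed to leave a set sharing one feature value that the removed segment lacks, so /dʒ/ is the odd one out.

dʒ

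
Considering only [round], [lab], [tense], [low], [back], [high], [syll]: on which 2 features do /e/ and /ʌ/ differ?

The two segments share [−round], [−labial], [−low], [−high], [+syllabic]. The only features from the list on which they differ: /e/ is [−back] while /ʌ/ is [+back]; /e/ is [+tense] while /ʌ/ is [−tense].

[back], [tense]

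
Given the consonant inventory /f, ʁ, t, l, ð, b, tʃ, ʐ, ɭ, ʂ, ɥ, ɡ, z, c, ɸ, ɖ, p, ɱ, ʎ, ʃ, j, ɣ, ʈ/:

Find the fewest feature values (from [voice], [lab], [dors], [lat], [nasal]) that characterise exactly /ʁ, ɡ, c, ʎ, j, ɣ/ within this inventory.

[−lab, +dors]

Every target segment is [−labial], [+dorsal]; each remaining inventory member fails at least one of these. Each conjunct is needed — [+dorsal] alone would also admit /ɥ/; [−labial] alone would also admit /t, l, ð, tʃ, …/ — and no other single listed feature has exactly this extension, so two is the minimum.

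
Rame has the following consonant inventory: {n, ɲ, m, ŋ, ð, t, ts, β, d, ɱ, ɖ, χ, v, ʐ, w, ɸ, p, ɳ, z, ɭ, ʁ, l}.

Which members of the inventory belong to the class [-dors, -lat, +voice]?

Among the inventory, the [-dorsal] segments are /n, m, ð, t, ts, β, d, ɱ, ɖ, v, ʐ, ɸ, p, ɳ, z, ɭ, l/.
Among these, [-lateral] gives /n, m, ð, t, ts, β, d, ɱ, ɖ, v, ʐ, ɸ, p, ɳ, z/.
Within that set, [+voice] leaves /n, m, ð, β, d, ɱ, ɖ, v, ʐ, ɳ, z/.

n, m, ð, β, d, ɱ, ɖ, v, ʐ, ɳ, z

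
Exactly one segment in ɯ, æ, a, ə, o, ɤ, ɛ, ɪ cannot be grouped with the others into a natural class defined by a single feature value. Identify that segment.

o

[round] groups all but one: /a, ɤ, ɯ, ɛ, ə, ɪ, æ/ share [-round] while /o/ (mid back rounded tense vowel) alone is [+round]. Removing any other segment would not leave a single-feature class that excludes it.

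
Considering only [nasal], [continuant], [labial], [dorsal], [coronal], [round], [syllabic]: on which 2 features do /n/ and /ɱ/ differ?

[labial], [coronal]

The two segments share [+nasal], [−continuant], [−dorsal], [−round], [−syllabic]. The only features from the list on which they differ: /n/ is [−labial] while /ɱ/ is [+labial]; /n/ is [+coronal] while /ɱ/ is [−coronal].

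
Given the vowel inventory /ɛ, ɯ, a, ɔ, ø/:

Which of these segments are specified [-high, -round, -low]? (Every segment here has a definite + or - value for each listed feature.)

Eliminate segments failing any feature: /ɯ/ is [+high]; /a/ is [+low]; /ɔ, ø/ are [+round]. The remaining /ɛ/ satisfy [-high], [-round], [-low].

ɛ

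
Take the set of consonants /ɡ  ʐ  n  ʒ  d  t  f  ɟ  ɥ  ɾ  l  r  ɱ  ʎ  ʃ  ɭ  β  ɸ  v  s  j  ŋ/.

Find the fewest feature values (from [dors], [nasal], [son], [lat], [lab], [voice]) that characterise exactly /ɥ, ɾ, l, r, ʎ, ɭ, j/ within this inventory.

Every target segment is [+sonorant], [−nasal]; each remaining inventory member fails at least one of these. Each conjunct is needed — [−nasal] alone would also admit /ɡ, ʐ, ʒ, d, …/; [+sonorant] alone would also admit /n, ɱ, ŋ/ — and no other single listed feature has exactly this extension, so two is the minimum.

[+son, −nasal]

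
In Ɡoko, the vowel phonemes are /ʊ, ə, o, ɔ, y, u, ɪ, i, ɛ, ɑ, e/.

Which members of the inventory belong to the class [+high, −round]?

The [+high] segments are /ʊ, y, u, ɪ, i/.
Within that set, [−round] leaves /ɪ, i/.

ɪ, i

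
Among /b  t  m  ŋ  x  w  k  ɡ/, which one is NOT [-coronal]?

t

Every segment except /t/ is [-coronal]. /t/ (voiceless alveolar stop) is [+coronal], so it is the exception.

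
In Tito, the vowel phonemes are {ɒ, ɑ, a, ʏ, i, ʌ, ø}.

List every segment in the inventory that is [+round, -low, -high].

ø

Checking each segment against [+round], [-low], [-high]: /ø/ (mid front rounded tense vowel) satisfies every feature; every other segment in the inventory fails at least one.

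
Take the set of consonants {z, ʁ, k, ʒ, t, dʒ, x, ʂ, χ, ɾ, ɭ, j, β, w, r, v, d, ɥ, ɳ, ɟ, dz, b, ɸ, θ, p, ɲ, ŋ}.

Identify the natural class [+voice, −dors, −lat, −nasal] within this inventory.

Checking each segment against [+voice], [−dorsal], [−lateral], [−nasal]: /z/ (voiced alveolar fricative), /ʒ/ (voiced postalveolar fricative), /dʒ/ (voiced postalveolar affricate), /ɾ/ (alveolar tap), /β/ (voiced bilabial fricative), /r/ (alveolar trill), among others, satisfy every feature; every other segment in the inventory fails at least one.

z, ʒ, dʒ, ɾ, β, r, v, d, dz, b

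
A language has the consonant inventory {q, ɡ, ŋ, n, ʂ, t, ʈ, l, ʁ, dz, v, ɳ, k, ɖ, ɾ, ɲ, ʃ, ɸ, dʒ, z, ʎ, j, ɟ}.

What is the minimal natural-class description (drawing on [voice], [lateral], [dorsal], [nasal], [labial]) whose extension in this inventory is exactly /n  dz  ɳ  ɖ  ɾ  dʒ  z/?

[+voice, −lateral, −labial, −dorsal]

/n, dz, ɳ, ɖ, ɾ, dʒ, z/ are all [+voice], [−lateral], [−labial], [−dorsal], and no other segment in the inventory matches all four values. Dropping any one of them over-generates: [−lateral, −labial, −dorsal] alone would also admit /ʂ, t, ʈ, ʃ/; [+voice, −labial, −dorsal] alone would also admit /l/; [+voice, −lateral, −dorsal] alone would also admit /v/; [+voice, −lateral, −labial] alone would also admit /ɡ, ŋ, ʁ, ɲ, …/. No other combination of three listed features picks out exactly this set either, so fewer than four features will not do.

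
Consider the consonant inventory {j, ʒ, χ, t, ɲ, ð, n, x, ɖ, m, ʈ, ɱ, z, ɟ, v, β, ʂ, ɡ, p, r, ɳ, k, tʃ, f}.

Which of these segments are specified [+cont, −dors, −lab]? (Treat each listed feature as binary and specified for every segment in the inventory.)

ʒ, ð, z, ʂ, r

Checking each segment against [+continuant], [−dorsal], [−labial]: /ʒ/ (voiced postalveolar fricative), /ð/ (voiced dental fricative), /z/ (voiced alveolar fricative), /ʂ/ (voiceless retroflex fricative), /r/ (alveolar trill) satisfy every feature; every other segment in the inventory fails at least one.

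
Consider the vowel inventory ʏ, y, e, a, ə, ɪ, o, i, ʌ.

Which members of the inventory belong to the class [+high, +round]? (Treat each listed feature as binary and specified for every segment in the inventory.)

First, the [+high] segments are /ʏ, y, ɪ, i/.
Of those, [+round] leaves /ʏ, y/.

ʏ, y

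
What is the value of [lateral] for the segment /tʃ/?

/tʃ/ is the voiceless postalveolar affricate, hence [-lateral].

[-lateral]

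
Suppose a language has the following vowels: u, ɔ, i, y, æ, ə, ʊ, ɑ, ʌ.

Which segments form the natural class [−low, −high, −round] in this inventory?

Eliminate segments failing any feature: /u, i, y, ʊ/ are [+high]; /ɔ/ is [+round]; /æ, ɑ/ are [+low]. The remaining /ə, ʌ/ satisfy [−low], [−high], [−round].

ə, ʌ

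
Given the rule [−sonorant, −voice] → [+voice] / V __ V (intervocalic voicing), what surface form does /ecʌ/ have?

[eɟʌ]

Only /c/ occurs between two vowels (/e/ __ /ʌ/) and matches the structural description. It is a voiceless palatal stop, so [−sonorant, −voice] holds; changing it to [+voice] with all other features held fixed yields /ɟ/ (voiced palatal stop). No other segment meets both the structural description and the environment, so the output is [eɟʌ].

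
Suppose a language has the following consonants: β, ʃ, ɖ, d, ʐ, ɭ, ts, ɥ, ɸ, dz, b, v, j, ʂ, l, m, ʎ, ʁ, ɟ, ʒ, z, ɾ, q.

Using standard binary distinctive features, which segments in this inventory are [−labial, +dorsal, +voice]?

j, ʎ, ʁ, ɟ

The [−labial] segments are /ʃ, ɖ, d, ʐ, ɭ, ts, dz, j, ʂ, l, ʎ, ʁ, ɟ, ʒ, z, ɾ, q/.
Of those, [+dorsal] gives /j, ʎ, ʁ, ɟ, q/.
Within that set, [+voice] leaves /j, ʎ, ʁ, ɟ/.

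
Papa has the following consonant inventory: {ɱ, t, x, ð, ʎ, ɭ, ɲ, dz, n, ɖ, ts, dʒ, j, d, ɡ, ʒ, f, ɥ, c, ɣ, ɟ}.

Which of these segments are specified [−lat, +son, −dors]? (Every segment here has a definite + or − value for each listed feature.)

Eliminate segments failing any feature: /t, x, ð, dz, ɖ, ts, dʒ, d, ɡ, ʒ, f, c, ɣ, ɟ/ are [−sonorant]; /ʎ, ɭ/ are [+lateral]; /ɲ, j, ɥ/ are [+dorsal]. The remaining /ɱ, n/ satisfy [−lateral], [+sonorant], [−dorsal].

ɱ, n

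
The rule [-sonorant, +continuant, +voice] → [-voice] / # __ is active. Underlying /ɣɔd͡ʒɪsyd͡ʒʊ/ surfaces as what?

The only segment in the rule's environment that also matches [-sonorant, +continuant, +voice] is /ɣ/. Applying [-voice] turns the voiced velar fricative into /x/ (voiceless velar fricative), giving [xɔd͡ʒɪsyd͡ʒʊ].

[xɔd͡ʒɪsyd͡ʒʊ]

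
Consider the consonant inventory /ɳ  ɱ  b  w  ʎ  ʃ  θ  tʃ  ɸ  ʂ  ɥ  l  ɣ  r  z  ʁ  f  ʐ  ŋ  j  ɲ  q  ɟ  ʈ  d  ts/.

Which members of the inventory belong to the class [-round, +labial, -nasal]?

Among the inventory, the [-round] segments are /ɳ, ɱ, b, ʎ, ʃ, θ, tʃ, ɸ, ʂ, l, ɣ, r, z, ʁ, f, ʐ, ŋ, j, ɲ, q, ɟ, ʈ, d, ts/.
Then [+labial] gives /ɱ, b, ɸ, f/.
Within that set, [-nasal] leaves /b, ɸ, f/.

b, ɸ, f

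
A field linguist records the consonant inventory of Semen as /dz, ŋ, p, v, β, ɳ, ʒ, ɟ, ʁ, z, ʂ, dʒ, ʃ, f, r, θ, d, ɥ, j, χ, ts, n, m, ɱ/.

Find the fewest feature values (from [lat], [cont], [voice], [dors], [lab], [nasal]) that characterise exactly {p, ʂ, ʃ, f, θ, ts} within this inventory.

[-voice, -dors]

/p, ʂ, ʃ, f, θ, ts/ are all [-voice], [-dorsal], and no other segment in the inventory matches both values. Dropping any one of them over-generates: [-dorsal] alone would also admit /dz, v, β, ɳ, …/; [-voice] alone would also admit /χ/. No other single listed feature picks out exactly this set either, so fewer than two features will not do.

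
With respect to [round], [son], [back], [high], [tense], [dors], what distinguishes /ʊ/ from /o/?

[high], [tense]

/ʊ/ (high back rounded lax vowel) and /o/ (mid back rounded tense vowel) agree on [+round], [+sonorant], [+back], [+dorsal]. They differ on [high] (/ʊ/ [+], /o/ [-]), [tense] (/ʊ/ [-], /o/ [+]).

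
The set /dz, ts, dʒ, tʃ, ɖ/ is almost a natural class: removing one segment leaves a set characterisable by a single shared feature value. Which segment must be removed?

/ts, dz, dʒ, tʃ/ are all [+delayed release], but /ɖ/ (voiced retroflex stop) is [-delayed release]. No other single segment can be removed to leave a set sharing one feature value that the removed segment lacks, so /ɖ/ is the odd one out.

ɖ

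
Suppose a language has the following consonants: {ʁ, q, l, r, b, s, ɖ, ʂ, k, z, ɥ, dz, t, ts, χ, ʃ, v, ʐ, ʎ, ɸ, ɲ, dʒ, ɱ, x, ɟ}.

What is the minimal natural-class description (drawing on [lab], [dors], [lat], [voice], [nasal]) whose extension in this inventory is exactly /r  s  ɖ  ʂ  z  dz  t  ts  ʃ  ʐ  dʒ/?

[−lat, −lab, −dors]

/r, s, ɖ, ʂ, z, dz, t, ts, ʃ, ʐ, dʒ/ are all [−lateral], [−labial], [−dorsal], and no other segment in the inventory matches all three values. Dropping any one of them over-generates: [−labial, −dorsal] alone would also admit /l/; [−lateral, −dorsal] alone would also admit /b, v, ɸ, ɱ/; [−lateral, −labial] alone would also admit /ʁ, q, k, χ, …/. No other combination of two listed features picks out exactly this set either, so fewer than three features will not do.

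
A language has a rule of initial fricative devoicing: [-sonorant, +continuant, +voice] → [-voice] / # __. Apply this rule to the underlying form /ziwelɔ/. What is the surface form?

[siwelɔ]

The only segment in the rule's environment that also matches [-sonorant, +continuant, +voice] is /z/. Applying [-voice] turns the voiced alveolar fricative into /s/ (voiceless alveolar fricative), giving [siwelɔ].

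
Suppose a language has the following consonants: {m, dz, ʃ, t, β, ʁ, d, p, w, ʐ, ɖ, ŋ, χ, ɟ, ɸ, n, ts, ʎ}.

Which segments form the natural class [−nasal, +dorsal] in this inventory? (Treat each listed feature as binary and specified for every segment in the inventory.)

First, the [−nasal] segments are /dz, ʃ, t, β, ʁ, d, p, w, ʐ, ɖ, χ, ɟ, ɸ, ts, ʎ/.
Of those, [+dorsal] leaves /ʁ, w, χ, ɟ, ʎ/.

ʁ, w, χ, ɟ, ʎ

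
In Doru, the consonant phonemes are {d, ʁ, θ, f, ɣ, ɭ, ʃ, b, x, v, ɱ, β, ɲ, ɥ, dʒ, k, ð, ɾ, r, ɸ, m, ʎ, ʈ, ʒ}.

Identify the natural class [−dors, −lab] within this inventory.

d, θ, ɭ, ʃ, dʒ, ð, ɾ, r, ʈ, ʒ

Checking each segment against [−dorsal], [−labial]: /d/ (voiced alveolar stop), /θ/ (voiceless dental fricative), /ɭ/ (retroflex lateral approximant), /ʃ/ (voiceless postalveolar fricative), /dʒ/ (voiced postalveolar affricate), /ð/ (voiced dental fricative), among others, satisfy every feature; every other segment in the inventory fails at least one.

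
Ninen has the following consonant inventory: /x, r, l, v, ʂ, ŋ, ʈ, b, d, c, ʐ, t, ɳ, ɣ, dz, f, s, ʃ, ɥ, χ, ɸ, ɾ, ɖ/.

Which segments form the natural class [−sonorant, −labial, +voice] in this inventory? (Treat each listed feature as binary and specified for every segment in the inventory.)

d, ʐ, ɣ, dz, ɖ

First, the [−sonorant] segments are /x, v, ʂ, ʈ, b, d, c, ʐ, t, ɣ, dz, f, s, ʃ, χ, ɸ, ɖ/.
Then [−labial] gives /x, ʂ, ʈ, d, c, ʐ, t, ɣ, dz, s, ʃ, χ, ɖ/.
Among these, [+voice] leaves /d, ʐ, ɣ, dz, ɖ/.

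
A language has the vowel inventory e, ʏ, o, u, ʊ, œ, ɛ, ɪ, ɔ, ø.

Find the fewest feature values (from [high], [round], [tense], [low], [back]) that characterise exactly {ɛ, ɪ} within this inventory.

The class [−round], [−tense] has exactly /ɛ, ɪ/ as its extension in this inventory. No smaller conjunction from the listed features achieves this: [−tense] alone would also admit /ʏ, ʊ, œ, ɔ/; [−round] alone would also admit /e/; and checking the remaining single features turns up none with this extension.

[−round, −tense]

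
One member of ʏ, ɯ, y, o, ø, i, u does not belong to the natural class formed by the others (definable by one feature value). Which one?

The remaining segments after removing /ʏ/ share [+tense]; /ʏ/ (high front rounded lax vowel) is [-tense]. For every other candidate removal, the leftover set fails to share any single feature value that the removed segment lacks.

ʏ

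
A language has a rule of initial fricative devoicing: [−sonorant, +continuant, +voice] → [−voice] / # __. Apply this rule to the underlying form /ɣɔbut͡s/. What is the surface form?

/ɣ/ satisfies [−sonorant, +continuant, +voice] and sits in # __. The [−voice] counterpart of the voiced velar fricative is /x/. Other segments in /ɣɔbut͡s/ either fail the structural description or are not in the environment, so the surface form is [xɔbut͡s].

[xɔbut͡s]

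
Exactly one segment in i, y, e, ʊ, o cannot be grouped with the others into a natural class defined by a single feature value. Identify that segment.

[tense] groups all but one: /i, e, o, y/ share [+tense] while /ʊ/ (high back rounded lax vowel) alone is [-tense]. Removing any other segment would not leave a single-feature class that excludes it.

ʊ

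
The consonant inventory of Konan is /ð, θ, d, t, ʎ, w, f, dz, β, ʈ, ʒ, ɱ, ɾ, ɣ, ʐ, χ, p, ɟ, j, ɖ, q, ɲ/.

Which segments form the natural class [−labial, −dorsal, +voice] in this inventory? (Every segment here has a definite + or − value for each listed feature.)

ð, d, dz, ʒ, ɾ, ʐ, ɖ

Among the inventory, the [−labial] segments are /ð, θ, d, t, ʎ, dz, ʈ, ʒ, ɾ, ɣ, ʐ, χ, ɟ, j, ɖ, q, ɲ/.
Of those, [−dorsal] gives /ð, θ, d, t, dz, ʈ, ʒ, ɾ, ʐ, ɖ/.
Intersecting with [+voice] leaves /ð, d, dz, ʒ, ɾ, ʐ, ɖ/.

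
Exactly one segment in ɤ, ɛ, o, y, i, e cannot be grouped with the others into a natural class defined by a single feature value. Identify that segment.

[tense] groups all but one: /e, o, y, ɤ, i/ share [+tense] while /ɛ/ (mid front unrounded lax vowel) alone is [−tense]. Removing any other segment would not leave a single-feature class that excludes it.

ɛ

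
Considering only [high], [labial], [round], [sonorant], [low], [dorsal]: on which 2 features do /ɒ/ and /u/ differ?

The two segments share [+labial], [+round], [+sonorant], [+dorsal]. The only features from the list on which they differ: /ɒ/ is [-high] while /u/ is [+high]; /ɒ/ is [+low] while /u/ is [-low].

[high], [low]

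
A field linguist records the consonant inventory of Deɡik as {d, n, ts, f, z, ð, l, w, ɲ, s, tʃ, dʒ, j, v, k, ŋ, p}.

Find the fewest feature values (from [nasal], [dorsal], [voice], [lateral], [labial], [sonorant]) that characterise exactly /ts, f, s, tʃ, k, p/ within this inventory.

Every target segment is [-voice] and no other inventory member is, so one feature is enough.

[-voice]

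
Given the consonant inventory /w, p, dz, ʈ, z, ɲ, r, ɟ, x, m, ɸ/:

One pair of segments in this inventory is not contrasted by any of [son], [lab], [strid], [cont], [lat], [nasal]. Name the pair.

ʈ, ɟ

Both /ʈ/ and /ɟ/ are [-sonorant], [-labial], [-strident], [-continuant], [-lateral], [-nasal]. Since the list omits [voice] and [dorsal] — which do distinguish the voiceless retroflex stop from the voiced palatal stop — this pair collapses; all other pairs remain distinct.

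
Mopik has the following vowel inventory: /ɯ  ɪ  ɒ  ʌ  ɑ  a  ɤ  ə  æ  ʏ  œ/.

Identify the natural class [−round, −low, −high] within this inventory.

ʌ, ɤ, ə

Eliminate segments failing any feature: /ɯ, ɪ/ are [+high]; /ɒ, ʏ, œ/ are [+round]; /ɑ, a, æ/ are [+low]. The remaining /ʌ, ɤ, ə/ satisfy [−round], [−low], [−high].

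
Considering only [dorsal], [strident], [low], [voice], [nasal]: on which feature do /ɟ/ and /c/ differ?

The two segments share [+dorsal], [−strident], [−low], [−nasal]. The only feature from the list on which they differ: /ɟ/ is [+voice] while /c/ is [−voice].

[voice]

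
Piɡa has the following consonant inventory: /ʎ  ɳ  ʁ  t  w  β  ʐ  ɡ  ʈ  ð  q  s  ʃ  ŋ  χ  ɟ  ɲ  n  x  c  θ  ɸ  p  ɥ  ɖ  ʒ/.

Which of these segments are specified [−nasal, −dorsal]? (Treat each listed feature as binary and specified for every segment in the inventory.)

Eliminate segments failing any feature: /ʎ, ʁ, w, ɡ, q, χ, ɟ, x, c, ɥ/ are [+dorsal]; /ɳ, ŋ, ɲ, n/ are [+nasal]. The remaining /t, β, ʐ, ʈ, ð, s, ʃ, θ, ɸ, p, ɖ, ʒ/ satisfy [−nasal], [−dorsal].

t, β, ʐ, ʈ, ð, s, ʃ, θ, ɸ, p, ɖ, ʒ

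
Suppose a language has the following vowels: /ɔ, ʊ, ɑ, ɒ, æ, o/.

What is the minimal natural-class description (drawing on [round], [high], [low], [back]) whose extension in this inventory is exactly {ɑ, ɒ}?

/ɑ, ɒ/ are all [+low], [+back], and no other segment in the inventory matches both values. Dropping any one of them over-generates: [+back] alone would also admit /ɔ, ʊ, o/; [+low] alone would also admit /æ/. No other single listed feature picks out exactly this set either, so fewer than two features will not do.

[+low, +back]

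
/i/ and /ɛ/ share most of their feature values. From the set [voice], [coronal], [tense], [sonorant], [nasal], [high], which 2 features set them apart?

[high], [tense]

/i/ (high front unrounded tense vowel) and /ɛ/ (mid front unrounded lax vowel) agree on [+voice], [−coronal], [+sonorant], [−nasal]. They differ on [high] (/i/ [+], /ɛ/ [−]), [tense] (/i/ [+], /ɛ/ [−]).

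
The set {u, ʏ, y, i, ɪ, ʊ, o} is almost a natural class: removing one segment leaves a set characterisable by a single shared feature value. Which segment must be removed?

[high] groups all but one: /ʊ, u, ɪ, ʏ, i, y/ share [+high] while /o/ (mid back rounded tense vowel) alone is [−high]. Removing any other segment would not leave a single-feature class that excludes it.

o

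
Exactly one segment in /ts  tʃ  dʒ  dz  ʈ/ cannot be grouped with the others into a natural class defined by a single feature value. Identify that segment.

[delayed release] (equivalently [strident]) groups all but one: /tʃ, dz, dʒ, ts/ share [+delayed release] while /ʈ/ (voiceless retroflex stop) alone is [−delayed release]. Removing any other segment would not leave a single-feature class that excludes it.

ʈ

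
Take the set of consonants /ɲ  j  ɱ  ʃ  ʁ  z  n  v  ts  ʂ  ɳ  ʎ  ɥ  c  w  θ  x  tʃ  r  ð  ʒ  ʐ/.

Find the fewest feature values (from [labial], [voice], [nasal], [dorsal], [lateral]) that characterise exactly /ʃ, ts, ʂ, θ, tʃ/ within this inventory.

Every target segment is [-voice], [-dorsal]; each remaining inventory member fails at least one of these. Each conjunct is needed — [-dorsal] alone would also admit /ɱ, z, n, v, …/; [-voice] alone would also admit /c, x/ — and no other single listed feature has exactly this extension, so two is the minimum.

[-voice, -dorsal]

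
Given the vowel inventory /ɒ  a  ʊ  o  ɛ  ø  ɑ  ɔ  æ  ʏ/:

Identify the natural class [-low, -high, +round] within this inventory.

o, ø, ɔ

Eliminate segments failing any feature: /ɒ, a, ɑ, æ/ are [+low]; /ʊ, ʏ/ are [+high]; /ɛ/ is [-round]. The remaining /o, ø, ɔ/ satisfy [-low], [-high], [+round].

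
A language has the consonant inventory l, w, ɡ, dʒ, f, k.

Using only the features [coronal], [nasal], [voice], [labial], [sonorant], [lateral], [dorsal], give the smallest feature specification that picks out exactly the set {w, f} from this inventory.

[+labial]

The target set is precisely the extension of [+labial] in this inventory.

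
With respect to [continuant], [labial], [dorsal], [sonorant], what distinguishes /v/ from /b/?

/v/ is the voiced labiodental fricative and /b/ is the voiced bilabial stop. Both are [+labial], [-dorsal], [-sonorant]. /v/ is [+continuant] while /b/ is [-continuant], so the distinguishing feature is [continuant].

[continuant]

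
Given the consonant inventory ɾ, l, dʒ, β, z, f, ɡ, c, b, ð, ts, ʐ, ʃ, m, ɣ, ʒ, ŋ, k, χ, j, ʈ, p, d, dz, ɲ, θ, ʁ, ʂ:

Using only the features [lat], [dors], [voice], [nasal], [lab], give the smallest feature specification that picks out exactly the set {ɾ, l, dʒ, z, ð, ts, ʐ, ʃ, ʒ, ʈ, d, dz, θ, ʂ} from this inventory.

/ɾ, l, dʒ, z, ð, ts, ʐ, ʃ, ʒ, ʈ, d, dz, θ, ʂ/ are all [−labial], [−dorsal], and no other segment in the inventory matches both values. Dropping any one of them over-generates: [−dorsal] alone would also admit /β, f, b, m, …/; [−labial] alone would also admit /ɡ, c, ɣ, ŋ, …/. No other single listed feature picks out exactly this set either, so fewer than two features will not do.

[−lab, −dors]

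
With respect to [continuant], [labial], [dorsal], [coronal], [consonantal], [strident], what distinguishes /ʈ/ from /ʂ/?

The two segments share [−labial], [−dorsal], [+coronal], [+consonantal]. The only features from the list on which they differ: /ʈ/ is [−continuant] while /ʂ/ is [+continuant]; /ʈ/ is [−strident] while /ʂ/ is [+strident].

[continuant], [strident]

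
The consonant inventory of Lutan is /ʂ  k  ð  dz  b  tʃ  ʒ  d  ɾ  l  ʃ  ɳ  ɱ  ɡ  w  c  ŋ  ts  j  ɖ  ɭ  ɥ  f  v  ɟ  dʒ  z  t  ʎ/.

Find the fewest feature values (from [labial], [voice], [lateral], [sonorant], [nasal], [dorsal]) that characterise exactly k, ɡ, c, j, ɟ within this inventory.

[-nasal, -lateral, -labial, +dorsal]

The class [-nasal], [-lateral], [-labial], [+dorsal] has exactly /k, ɡ, c, j, ɟ/ as its extension in this inventory. No smaller conjunction from the listed features achieves this: [-lateral, -labial, +dorsal] alone would also admit /ŋ/; [-nasal, -labial, +dorsal] alone would also admit /ʎ/; [-nasal, -lateral, +dorsal] alone would also admit /w, ɥ/; [-nasal, -lateral, -labial] alone would also admit /ʂ, ð, dz, tʃ, …/; and checking the remaining three-feature bundles turns up none with this extension.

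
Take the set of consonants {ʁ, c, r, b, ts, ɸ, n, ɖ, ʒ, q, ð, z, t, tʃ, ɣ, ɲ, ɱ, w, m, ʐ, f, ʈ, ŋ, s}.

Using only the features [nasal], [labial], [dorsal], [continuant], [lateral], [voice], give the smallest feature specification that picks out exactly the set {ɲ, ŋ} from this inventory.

[+nasal, +dorsal]

The class [+nasal], [+dorsal] has exactly /ɲ, ŋ/ as its extension in this inventory. No smaller conjunction from the listed features achieves this: [+dorsal] alone would also admit /ʁ, c, q, ɣ, …/; [+nasal] alone would also admit /n, ɱ, m/; and checking the remaining single features turns up none with this extension.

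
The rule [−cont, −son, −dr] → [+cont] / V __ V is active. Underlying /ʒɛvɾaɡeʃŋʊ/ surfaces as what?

Only /ɡ/ occurs between two vowels (/a/ __ /e/) and matches the structural description. It is a voiced velar stop, so [−cont, −son, −dr] holds; changing it to [+continuant] with all other features held fixed yields /ɣ/ (voiced velar fricative). No other segment meets both the structural description and the environment, so the output is [ʒɛvɾaɣeʃŋʊ].

[ʒɛvɾaɣeʃŋʊ]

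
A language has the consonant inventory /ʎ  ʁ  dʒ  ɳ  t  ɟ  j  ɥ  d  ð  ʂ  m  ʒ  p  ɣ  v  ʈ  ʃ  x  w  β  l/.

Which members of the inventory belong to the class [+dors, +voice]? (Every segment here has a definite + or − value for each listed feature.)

ʎ, ʁ, ɟ, j, ɥ, ɣ, w

Checking each segment against [+dorsal], [+voice]: /ʎ/ (palatal lateral approximant), /ʁ/ (voiced uvular fricative), /ɟ/ (voiced palatal stop), /j/ (palatal glide), /ɥ/ (labial-palatal glide), /ɣ/ (voiced velar fricative), among others, satisfy every feature; every other segment in the inventory fails at least one.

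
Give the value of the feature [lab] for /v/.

[+labial]

/v/ is the voiced labiodental fricative, hence [+labial].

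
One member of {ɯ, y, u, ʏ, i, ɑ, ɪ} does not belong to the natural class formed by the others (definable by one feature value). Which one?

The remaining segments after removing /ɑ/ share [+high]; /ɑ/ (low back unrounded vowel) is [−high]. For every other candidate removal, the leftover set fails to share any single feature value that the removed segment lacks.

ɑ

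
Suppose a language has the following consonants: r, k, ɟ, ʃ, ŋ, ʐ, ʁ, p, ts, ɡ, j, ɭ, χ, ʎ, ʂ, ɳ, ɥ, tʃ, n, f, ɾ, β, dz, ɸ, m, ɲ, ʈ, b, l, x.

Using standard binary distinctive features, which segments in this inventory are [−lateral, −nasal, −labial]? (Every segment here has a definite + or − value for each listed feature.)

r, k, ɟ, ʃ, ʐ, ʁ, ts, ɡ, j, χ, ʂ, tʃ, ɾ, dz, ʈ, x

Checking each segment against [−lateral], [−nasal], [−labial]: /r/ (alveolar trill), /k/ (voiceless velar stop), /ɟ/ (voiced palatal stop), /ʃ/ (voiceless postalveolar fricative), /ʐ/ (voiced retroflex fricative), /ʁ/ (voiced uvular fricative), among others, satisfy every feature; every other segment in the inventory fails at least one.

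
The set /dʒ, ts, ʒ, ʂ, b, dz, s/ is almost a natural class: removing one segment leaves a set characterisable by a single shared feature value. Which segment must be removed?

[strident] (equivalently [labial], [coronal]) groups all but one: /ʂ, ʒ, ts, dz, dʒ, s/ share [+strident] while /b/ (voiced bilabial stop) alone is [−strident]. Removing any other segment would not leave a single-feature class that excludes it.

b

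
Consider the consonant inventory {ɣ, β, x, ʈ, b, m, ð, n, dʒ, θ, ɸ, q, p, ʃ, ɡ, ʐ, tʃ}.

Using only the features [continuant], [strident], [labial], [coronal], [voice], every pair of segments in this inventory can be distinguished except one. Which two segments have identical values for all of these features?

On the given features, /m/ and /b/ have an identical profile: [−continuant], [−strident], [+labial], [−coronal], [+voice]. No other two segments in the inventory coincide on all 5 features. (They do differ in [sonorant] and [nasal], which are not among the given features.)

m, b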